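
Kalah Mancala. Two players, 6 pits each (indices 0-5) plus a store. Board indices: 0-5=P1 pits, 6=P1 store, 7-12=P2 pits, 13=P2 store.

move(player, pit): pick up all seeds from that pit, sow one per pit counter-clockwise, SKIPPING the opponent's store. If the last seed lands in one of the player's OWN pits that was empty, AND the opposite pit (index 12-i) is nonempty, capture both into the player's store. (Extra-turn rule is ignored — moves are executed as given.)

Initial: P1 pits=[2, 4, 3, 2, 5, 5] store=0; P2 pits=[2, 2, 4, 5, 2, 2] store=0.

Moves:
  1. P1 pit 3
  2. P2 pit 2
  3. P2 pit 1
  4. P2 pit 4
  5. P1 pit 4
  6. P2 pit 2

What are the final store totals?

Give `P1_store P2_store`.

Move 1: P1 pit3 -> P1=[2,4,3,0,6,6](0) P2=[2,2,4,5,2,2](0)
Move 2: P2 pit2 -> P1=[2,4,3,0,6,6](0) P2=[2,2,0,6,3,3](1)
Move 3: P2 pit1 -> P1=[2,4,3,0,6,6](0) P2=[2,0,1,7,3,3](1)
Move 4: P2 pit4 -> P1=[3,4,3,0,6,6](0) P2=[2,0,1,7,0,4](2)
Move 5: P1 pit4 -> P1=[3,4,3,0,0,7](1) P2=[3,1,2,8,0,4](2)
Move 6: P2 pit2 -> P1=[3,0,3,0,0,7](1) P2=[3,1,0,9,0,4](7)

Answer: 1 7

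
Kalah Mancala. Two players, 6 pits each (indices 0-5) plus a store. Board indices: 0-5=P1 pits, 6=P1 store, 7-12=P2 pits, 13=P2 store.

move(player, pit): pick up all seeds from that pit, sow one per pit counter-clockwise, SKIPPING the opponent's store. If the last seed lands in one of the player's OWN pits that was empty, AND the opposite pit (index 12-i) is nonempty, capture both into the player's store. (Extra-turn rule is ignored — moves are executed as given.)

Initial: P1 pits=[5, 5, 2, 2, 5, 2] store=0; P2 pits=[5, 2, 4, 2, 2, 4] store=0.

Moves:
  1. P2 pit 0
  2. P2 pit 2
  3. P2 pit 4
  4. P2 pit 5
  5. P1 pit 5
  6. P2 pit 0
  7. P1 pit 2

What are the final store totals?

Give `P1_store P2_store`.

Move 1: P2 pit0 -> P1=[5,5,2,2,5,2](0) P2=[0,3,5,3,3,5](0)
Move 2: P2 pit2 -> P1=[6,5,2,2,5,2](0) P2=[0,3,0,4,4,6](1)
Move 3: P2 pit4 -> P1=[7,6,2,2,5,2](0) P2=[0,3,0,4,0,7](2)
Move 4: P2 pit5 -> P1=[8,7,3,3,6,3](0) P2=[0,3,0,4,0,0](3)
Move 5: P1 pit5 -> P1=[8,7,3,3,6,0](1) P2=[1,4,0,4,0,0](3)
Move 6: P2 pit0 -> P1=[8,7,3,3,6,0](1) P2=[0,5,0,4,0,0](3)
Move 7: P1 pit2 -> P1=[8,7,0,4,7,1](1) P2=[0,5,0,4,0,0](3)

Answer: 1 3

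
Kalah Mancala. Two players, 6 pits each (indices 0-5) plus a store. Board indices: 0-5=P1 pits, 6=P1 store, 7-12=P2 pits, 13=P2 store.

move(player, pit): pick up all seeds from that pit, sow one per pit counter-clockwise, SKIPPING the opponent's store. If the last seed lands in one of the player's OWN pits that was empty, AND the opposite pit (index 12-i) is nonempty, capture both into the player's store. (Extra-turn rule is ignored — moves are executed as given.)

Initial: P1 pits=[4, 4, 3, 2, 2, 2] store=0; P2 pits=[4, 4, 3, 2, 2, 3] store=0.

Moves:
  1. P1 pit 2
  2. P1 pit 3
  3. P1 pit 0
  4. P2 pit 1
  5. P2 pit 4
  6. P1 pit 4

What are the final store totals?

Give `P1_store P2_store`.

Answer: 2 1

Derivation:
Move 1: P1 pit2 -> P1=[4,4,0,3,3,3](0) P2=[4,4,3,2,2,3](0)
Move 2: P1 pit3 -> P1=[4,4,0,0,4,4](1) P2=[4,4,3,2,2,3](0)
Move 3: P1 pit0 -> P1=[0,5,1,1,5,4](1) P2=[4,4,3,2,2,3](0)
Move 4: P2 pit1 -> P1=[0,5,1,1,5,4](1) P2=[4,0,4,3,3,4](0)
Move 5: P2 pit4 -> P1=[1,5,1,1,5,4](1) P2=[4,0,4,3,0,5](1)
Move 6: P1 pit4 -> P1=[1,5,1,1,0,5](2) P2=[5,1,5,3,0,5](1)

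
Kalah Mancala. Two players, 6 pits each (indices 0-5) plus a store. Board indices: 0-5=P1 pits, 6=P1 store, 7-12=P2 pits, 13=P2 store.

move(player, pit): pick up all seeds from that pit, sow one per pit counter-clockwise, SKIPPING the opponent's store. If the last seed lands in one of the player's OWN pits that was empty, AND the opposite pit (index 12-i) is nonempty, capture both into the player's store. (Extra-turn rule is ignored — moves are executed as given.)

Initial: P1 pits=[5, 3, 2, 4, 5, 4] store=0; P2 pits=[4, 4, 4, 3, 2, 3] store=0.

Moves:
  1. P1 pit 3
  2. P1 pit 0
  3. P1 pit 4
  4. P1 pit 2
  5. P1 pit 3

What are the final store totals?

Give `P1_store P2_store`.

Move 1: P1 pit3 -> P1=[5,3,2,0,6,5](1) P2=[5,4,4,3,2,3](0)
Move 2: P1 pit0 -> P1=[0,4,3,1,7,6](1) P2=[5,4,4,3,2,3](0)
Move 3: P1 pit4 -> P1=[0,4,3,1,0,7](2) P2=[6,5,5,4,3,3](0)
Move 4: P1 pit2 -> P1=[0,4,0,2,1,8](2) P2=[6,5,5,4,3,3](0)
Move 5: P1 pit3 -> P1=[0,4,0,0,2,9](2) P2=[6,5,5,4,3,3](0)

Answer: 2 0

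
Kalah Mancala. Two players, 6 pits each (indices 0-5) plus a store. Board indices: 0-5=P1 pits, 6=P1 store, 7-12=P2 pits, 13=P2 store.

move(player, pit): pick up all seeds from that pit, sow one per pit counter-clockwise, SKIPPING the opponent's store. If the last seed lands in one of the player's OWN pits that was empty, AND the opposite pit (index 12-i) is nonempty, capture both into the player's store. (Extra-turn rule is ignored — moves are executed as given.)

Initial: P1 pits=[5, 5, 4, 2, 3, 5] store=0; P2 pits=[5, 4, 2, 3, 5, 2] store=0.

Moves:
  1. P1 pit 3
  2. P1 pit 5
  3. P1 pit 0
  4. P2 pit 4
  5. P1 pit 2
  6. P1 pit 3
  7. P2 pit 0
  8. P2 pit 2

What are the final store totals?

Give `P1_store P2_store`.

Move 1: P1 pit3 -> P1=[5,5,4,0,4,6](0) P2=[5,4,2,3,5,2](0)
Move 2: P1 pit5 -> P1=[5,5,4,0,4,0](1) P2=[6,5,3,4,6,2](0)
Move 3: P1 pit0 -> P1=[0,6,5,1,5,0](8) P2=[0,5,3,4,6,2](0)
Move 4: P2 pit4 -> P1=[1,7,6,2,5,0](8) P2=[0,5,3,4,0,3](1)
Move 5: P1 pit2 -> P1=[1,7,0,3,6,1](9) P2=[1,6,3,4,0,3](1)
Move 6: P1 pit3 -> P1=[1,7,0,0,7,2](10) P2=[1,6,3,4,0,3](1)
Move 7: P2 pit0 -> P1=[1,7,0,0,7,2](10) P2=[0,7,3,4,0,3](1)
Move 8: P2 pit2 -> P1=[1,7,0,0,7,2](10) P2=[0,7,0,5,1,4](1)

Answer: 10 1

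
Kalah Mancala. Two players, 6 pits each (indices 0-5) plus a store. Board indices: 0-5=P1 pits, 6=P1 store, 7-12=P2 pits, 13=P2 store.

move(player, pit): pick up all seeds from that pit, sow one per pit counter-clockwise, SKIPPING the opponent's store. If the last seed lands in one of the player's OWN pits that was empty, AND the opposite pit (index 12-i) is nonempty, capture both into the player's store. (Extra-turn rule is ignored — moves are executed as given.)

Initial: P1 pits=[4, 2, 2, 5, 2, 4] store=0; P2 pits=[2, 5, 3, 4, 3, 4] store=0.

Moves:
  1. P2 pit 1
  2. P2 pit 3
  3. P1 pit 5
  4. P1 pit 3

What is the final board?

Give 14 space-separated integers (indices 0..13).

Move 1: P2 pit1 -> P1=[4,2,2,5,2,4](0) P2=[2,0,4,5,4,5](1)
Move 2: P2 pit3 -> P1=[5,3,2,5,2,4](0) P2=[2,0,4,0,5,6](2)
Move 3: P1 pit5 -> P1=[5,3,2,5,2,0](1) P2=[3,1,5,0,5,6](2)
Move 4: P1 pit3 -> P1=[5,3,2,0,3,1](2) P2=[4,2,5,0,5,6](2)

Answer: 5 3 2 0 3 1 2 4 2 5 0 5 6 2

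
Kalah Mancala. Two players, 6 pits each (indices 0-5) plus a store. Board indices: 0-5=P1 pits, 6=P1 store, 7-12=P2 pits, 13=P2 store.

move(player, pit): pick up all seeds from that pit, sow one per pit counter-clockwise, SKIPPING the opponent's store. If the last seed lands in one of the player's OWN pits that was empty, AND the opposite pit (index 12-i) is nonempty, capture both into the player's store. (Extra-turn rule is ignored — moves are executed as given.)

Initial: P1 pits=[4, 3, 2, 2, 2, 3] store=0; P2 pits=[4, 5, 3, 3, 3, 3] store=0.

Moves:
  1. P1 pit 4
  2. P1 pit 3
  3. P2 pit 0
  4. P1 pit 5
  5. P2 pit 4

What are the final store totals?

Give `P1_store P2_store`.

Answer: 2 1

Derivation:
Move 1: P1 pit4 -> P1=[4,3,2,2,0,4](1) P2=[4,5,3,3,3,3](0)
Move 2: P1 pit3 -> P1=[4,3,2,0,1,5](1) P2=[4,5,3,3,3,3](0)
Move 3: P2 pit0 -> P1=[4,3,2,0,1,5](1) P2=[0,6,4,4,4,3](0)
Move 4: P1 pit5 -> P1=[4,3,2,0,1,0](2) P2=[1,7,5,5,4,3](0)
Move 5: P2 pit4 -> P1=[5,4,2,0,1,0](2) P2=[1,7,5,5,0,4](1)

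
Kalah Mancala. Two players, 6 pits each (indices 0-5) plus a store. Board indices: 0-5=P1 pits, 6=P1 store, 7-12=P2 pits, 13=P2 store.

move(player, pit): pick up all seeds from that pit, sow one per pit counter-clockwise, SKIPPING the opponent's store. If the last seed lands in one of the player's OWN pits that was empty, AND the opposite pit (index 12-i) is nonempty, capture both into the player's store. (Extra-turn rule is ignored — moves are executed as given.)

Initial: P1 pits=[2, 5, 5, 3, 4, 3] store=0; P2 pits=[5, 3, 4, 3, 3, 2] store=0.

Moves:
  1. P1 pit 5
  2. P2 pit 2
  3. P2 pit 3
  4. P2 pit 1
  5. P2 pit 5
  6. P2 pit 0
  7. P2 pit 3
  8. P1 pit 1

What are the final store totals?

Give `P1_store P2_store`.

Answer: 2 4

Derivation:
Move 1: P1 pit5 -> P1=[2,5,5,3,4,0](1) P2=[6,4,4,3,3,2](0)
Move 2: P2 pit2 -> P1=[2,5,5,3,4,0](1) P2=[6,4,0,4,4,3](1)
Move 3: P2 pit3 -> P1=[3,5,5,3,4,0](1) P2=[6,4,0,0,5,4](2)
Move 4: P2 pit1 -> P1=[3,5,5,3,4,0](1) P2=[6,0,1,1,6,5](2)
Move 5: P2 pit5 -> P1=[4,6,6,4,4,0](1) P2=[6,0,1,1,6,0](3)
Move 6: P2 pit0 -> P1=[4,6,6,4,4,0](1) P2=[0,1,2,2,7,1](4)
Move 7: P2 pit3 -> P1=[4,6,6,4,4,0](1) P2=[0,1,2,0,8,2](4)
Move 8: P1 pit1 -> P1=[4,0,7,5,5,1](2) P2=[1,1,2,0,8,2](4)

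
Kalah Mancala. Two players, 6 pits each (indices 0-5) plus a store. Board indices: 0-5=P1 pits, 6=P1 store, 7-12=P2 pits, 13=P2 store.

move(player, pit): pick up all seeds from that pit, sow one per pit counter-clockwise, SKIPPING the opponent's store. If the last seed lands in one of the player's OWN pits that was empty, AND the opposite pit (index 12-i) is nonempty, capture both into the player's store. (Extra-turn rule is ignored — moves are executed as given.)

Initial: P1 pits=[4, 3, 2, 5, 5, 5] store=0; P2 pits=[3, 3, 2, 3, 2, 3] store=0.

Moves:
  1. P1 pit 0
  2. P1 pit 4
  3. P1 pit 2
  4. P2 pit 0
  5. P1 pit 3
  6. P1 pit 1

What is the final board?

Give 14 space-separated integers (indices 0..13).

Move 1: P1 pit0 -> P1=[0,4,3,6,6,5](0) P2=[3,3,2,3,2,3](0)
Move 2: P1 pit4 -> P1=[0,4,3,6,0,6](1) P2=[4,4,3,4,2,3](0)
Move 3: P1 pit2 -> P1=[0,4,0,7,1,7](1) P2=[4,4,3,4,2,3](0)
Move 4: P2 pit0 -> P1=[0,4,0,7,1,7](1) P2=[0,5,4,5,3,3](0)
Move 5: P1 pit3 -> P1=[0,4,0,0,2,8](2) P2=[1,6,5,6,3,3](0)
Move 6: P1 pit1 -> P1=[0,0,1,1,3,9](2) P2=[1,6,5,6,3,3](0)

Answer: 0 0 1 1 3 9 2 1 6 5 6 3 3 0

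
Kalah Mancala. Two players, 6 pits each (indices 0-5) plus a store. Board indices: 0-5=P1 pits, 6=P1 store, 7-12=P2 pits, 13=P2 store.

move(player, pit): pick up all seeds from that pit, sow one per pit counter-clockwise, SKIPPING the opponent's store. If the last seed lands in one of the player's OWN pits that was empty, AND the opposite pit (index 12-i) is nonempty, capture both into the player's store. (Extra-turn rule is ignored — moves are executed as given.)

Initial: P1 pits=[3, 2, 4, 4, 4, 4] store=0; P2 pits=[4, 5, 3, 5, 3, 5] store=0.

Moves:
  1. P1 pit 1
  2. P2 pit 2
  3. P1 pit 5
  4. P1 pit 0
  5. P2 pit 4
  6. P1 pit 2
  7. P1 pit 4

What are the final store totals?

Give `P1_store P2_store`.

Answer: 3 1

Derivation:
Move 1: P1 pit1 -> P1=[3,0,5,5,4,4](0) P2=[4,5,3,5,3,5](0)
Move 2: P2 pit2 -> P1=[3,0,5,5,4,4](0) P2=[4,5,0,6,4,6](0)
Move 3: P1 pit5 -> P1=[3,0,5,5,4,0](1) P2=[5,6,1,6,4,6](0)
Move 4: P1 pit0 -> P1=[0,1,6,6,4,0](1) P2=[5,6,1,6,4,6](0)
Move 5: P2 pit4 -> P1=[1,2,6,6,4,0](1) P2=[5,6,1,6,0,7](1)
Move 6: P1 pit2 -> P1=[1,2,0,7,5,1](2) P2=[6,7,1,6,0,7](1)
Move 7: P1 pit4 -> P1=[1,2,0,7,0,2](3) P2=[7,8,2,6,0,7](1)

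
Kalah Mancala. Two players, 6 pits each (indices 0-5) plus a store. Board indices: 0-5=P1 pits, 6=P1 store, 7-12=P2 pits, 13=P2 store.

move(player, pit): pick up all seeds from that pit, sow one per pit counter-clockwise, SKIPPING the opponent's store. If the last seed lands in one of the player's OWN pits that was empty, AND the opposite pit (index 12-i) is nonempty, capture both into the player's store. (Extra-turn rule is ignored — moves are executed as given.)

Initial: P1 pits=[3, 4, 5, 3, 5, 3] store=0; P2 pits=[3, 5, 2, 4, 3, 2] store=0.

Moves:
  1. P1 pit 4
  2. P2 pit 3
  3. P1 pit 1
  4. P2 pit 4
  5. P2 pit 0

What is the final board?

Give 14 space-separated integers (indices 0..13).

Move 1: P1 pit4 -> P1=[3,4,5,3,0,4](1) P2=[4,6,3,4,3,2](0)
Move 2: P2 pit3 -> P1=[4,4,5,3,0,4](1) P2=[4,6,3,0,4,3](1)
Move 3: P1 pit1 -> P1=[4,0,6,4,1,5](1) P2=[4,6,3,0,4,3](1)
Move 4: P2 pit4 -> P1=[5,1,6,4,1,5](1) P2=[4,6,3,0,0,4](2)
Move 5: P2 pit0 -> P1=[5,0,6,4,1,5](1) P2=[0,7,4,1,0,4](4)

Answer: 5 0 6 4 1 5 1 0 7 4 1 0 4 4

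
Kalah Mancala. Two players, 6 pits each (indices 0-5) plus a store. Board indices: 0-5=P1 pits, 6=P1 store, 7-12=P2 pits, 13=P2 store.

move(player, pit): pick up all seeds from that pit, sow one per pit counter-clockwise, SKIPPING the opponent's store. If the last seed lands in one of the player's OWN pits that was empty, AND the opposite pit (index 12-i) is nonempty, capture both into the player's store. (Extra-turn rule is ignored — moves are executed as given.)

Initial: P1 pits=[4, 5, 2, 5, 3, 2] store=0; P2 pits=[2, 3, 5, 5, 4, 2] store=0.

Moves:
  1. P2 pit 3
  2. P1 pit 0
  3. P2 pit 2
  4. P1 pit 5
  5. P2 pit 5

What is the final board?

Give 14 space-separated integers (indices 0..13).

Move 1: P2 pit3 -> P1=[5,6,2,5,3,2](0) P2=[2,3,5,0,5,3](1)
Move 2: P1 pit0 -> P1=[0,7,3,6,4,3](0) P2=[2,3,5,0,5,3](1)
Move 3: P2 pit2 -> P1=[1,7,3,6,4,3](0) P2=[2,3,0,1,6,4](2)
Move 4: P1 pit5 -> P1=[1,7,3,6,4,0](1) P2=[3,4,0,1,6,4](2)
Move 5: P2 pit5 -> P1=[2,8,4,6,4,0](1) P2=[3,4,0,1,6,0](3)

Answer: 2 8 4 6 4 0 1 3 4 0 1 6 0 3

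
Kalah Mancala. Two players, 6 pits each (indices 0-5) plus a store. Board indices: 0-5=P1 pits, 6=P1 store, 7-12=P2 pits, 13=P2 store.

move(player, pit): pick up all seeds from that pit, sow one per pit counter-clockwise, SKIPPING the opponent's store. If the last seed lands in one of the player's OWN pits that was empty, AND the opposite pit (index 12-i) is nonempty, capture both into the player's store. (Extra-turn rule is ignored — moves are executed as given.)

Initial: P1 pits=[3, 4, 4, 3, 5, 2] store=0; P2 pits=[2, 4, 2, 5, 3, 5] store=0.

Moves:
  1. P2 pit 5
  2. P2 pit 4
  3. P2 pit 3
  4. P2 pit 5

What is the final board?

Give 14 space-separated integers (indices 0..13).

Move 1: P2 pit5 -> P1=[4,5,5,4,5,2](0) P2=[2,4,2,5,3,0](1)
Move 2: P2 pit4 -> P1=[5,5,5,4,5,2](0) P2=[2,4,2,5,0,1](2)
Move 3: P2 pit3 -> P1=[6,6,5,4,5,2](0) P2=[2,4,2,0,1,2](3)
Move 4: P2 pit5 -> P1=[7,6,5,4,5,2](0) P2=[2,4,2,0,1,0](4)

Answer: 7 6 5 4 5 2 0 2 4 2 0 1 0 4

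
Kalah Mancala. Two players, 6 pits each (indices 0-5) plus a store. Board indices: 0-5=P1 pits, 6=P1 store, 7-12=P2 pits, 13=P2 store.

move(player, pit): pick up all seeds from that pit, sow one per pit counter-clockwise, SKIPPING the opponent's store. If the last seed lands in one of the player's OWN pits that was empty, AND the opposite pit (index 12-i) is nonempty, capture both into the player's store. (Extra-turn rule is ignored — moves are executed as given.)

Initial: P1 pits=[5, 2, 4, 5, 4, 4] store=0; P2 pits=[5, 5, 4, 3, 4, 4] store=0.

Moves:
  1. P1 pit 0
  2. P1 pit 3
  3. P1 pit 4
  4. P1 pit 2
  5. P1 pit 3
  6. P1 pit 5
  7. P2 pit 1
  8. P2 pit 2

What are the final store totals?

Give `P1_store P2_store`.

Answer: 10 2

Derivation:
Move 1: P1 pit0 -> P1=[0,3,5,6,5,5](0) P2=[5,5,4,3,4,4](0)
Move 2: P1 pit3 -> P1=[0,3,5,0,6,6](1) P2=[6,6,5,3,4,4](0)
Move 3: P1 pit4 -> P1=[0,3,5,0,0,7](2) P2=[7,7,6,4,4,4](0)
Move 4: P1 pit2 -> P1=[0,3,0,1,1,8](3) P2=[8,7,6,4,4,4](0)
Move 5: P1 pit3 -> P1=[0,3,0,0,2,8](3) P2=[8,7,6,4,4,4](0)
Move 6: P1 pit5 -> P1=[0,3,0,0,2,0](10) P2=[9,8,7,5,5,0](0)
Move 7: P2 pit1 -> P1=[1,4,1,0,2,0](10) P2=[9,0,8,6,6,1](1)
Move 8: P2 pit2 -> P1=[2,5,2,1,2,0](10) P2=[9,0,0,7,7,2](2)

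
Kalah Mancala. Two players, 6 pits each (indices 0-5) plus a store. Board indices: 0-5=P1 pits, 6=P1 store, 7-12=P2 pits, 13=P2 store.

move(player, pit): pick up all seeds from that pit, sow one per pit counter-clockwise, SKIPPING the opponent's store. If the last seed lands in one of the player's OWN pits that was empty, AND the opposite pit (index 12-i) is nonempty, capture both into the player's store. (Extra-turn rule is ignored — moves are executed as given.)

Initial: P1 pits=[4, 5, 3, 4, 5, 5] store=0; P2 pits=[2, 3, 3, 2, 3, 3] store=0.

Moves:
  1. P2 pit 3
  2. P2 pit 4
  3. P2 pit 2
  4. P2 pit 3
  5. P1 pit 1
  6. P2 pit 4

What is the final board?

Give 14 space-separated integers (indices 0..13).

Move 1: P2 pit3 -> P1=[4,5,3,4,5,5](0) P2=[2,3,3,0,4,4](0)
Move 2: P2 pit4 -> P1=[5,6,3,4,5,5](0) P2=[2,3,3,0,0,5](1)
Move 3: P2 pit2 -> P1=[5,6,3,4,5,5](0) P2=[2,3,0,1,1,6](1)
Move 4: P2 pit3 -> P1=[5,6,3,4,5,5](0) P2=[2,3,0,0,2,6](1)
Move 5: P1 pit1 -> P1=[5,0,4,5,6,6](1) P2=[3,3,0,0,2,6](1)
Move 6: P2 pit4 -> P1=[5,0,4,5,6,6](1) P2=[3,3,0,0,0,7](2)

Answer: 5 0 4 5 6 6 1 3 3 0 0 0 7 2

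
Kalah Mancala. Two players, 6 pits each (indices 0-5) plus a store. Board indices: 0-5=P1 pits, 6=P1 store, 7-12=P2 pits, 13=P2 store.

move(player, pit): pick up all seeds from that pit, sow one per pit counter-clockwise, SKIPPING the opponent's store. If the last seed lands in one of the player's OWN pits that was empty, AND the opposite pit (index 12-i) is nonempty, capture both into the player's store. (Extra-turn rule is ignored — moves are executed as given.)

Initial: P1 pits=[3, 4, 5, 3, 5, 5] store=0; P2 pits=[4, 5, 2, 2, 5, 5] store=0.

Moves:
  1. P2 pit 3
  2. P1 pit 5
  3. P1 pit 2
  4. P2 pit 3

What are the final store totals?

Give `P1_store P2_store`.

Answer: 2 0

Derivation:
Move 1: P2 pit3 -> P1=[3,4,5,3,5,5](0) P2=[4,5,2,0,6,6](0)
Move 2: P1 pit5 -> P1=[3,4,5,3,5,0](1) P2=[5,6,3,1,6,6](0)
Move 3: P1 pit2 -> P1=[3,4,0,4,6,1](2) P2=[6,6,3,1,6,6](0)
Move 4: P2 pit3 -> P1=[3,4,0,4,6,1](2) P2=[6,6,3,0,7,6](0)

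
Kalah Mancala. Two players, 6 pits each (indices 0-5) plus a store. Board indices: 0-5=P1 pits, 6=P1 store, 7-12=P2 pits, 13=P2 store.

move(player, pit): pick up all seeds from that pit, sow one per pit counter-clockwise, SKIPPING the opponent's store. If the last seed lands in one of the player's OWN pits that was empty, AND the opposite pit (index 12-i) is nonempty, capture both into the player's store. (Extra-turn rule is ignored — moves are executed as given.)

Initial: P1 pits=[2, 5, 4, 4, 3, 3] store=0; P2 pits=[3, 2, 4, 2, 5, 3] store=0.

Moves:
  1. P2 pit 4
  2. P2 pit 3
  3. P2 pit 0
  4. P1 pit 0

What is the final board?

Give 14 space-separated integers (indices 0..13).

Answer: 0 7 1 5 3 3 0 0 3 5 0 1 5 7

Derivation:
Move 1: P2 pit4 -> P1=[3,6,5,4,3,3](0) P2=[3,2,4,2,0,4](1)
Move 2: P2 pit3 -> P1=[3,6,5,4,3,3](0) P2=[3,2,4,0,1,5](1)
Move 3: P2 pit0 -> P1=[3,6,0,4,3,3](0) P2=[0,3,5,0,1,5](7)
Move 4: P1 pit0 -> P1=[0,7,1,5,3,3](0) P2=[0,3,5,0,1,5](7)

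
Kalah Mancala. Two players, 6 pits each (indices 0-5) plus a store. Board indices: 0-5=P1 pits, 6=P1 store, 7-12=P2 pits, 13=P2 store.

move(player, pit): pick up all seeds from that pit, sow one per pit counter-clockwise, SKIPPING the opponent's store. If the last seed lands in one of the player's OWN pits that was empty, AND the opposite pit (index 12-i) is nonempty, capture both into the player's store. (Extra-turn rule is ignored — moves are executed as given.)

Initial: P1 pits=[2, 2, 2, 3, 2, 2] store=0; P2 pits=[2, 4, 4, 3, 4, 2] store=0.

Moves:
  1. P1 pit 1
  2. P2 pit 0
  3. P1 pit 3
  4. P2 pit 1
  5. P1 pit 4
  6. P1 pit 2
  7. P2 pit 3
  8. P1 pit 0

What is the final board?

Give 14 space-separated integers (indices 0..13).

Move 1: P1 pit1 -> P1=[2,0,3,4,2,2](0) P2=[2,4,4,3,4,2](0)
Move 2: P2 pit0 -> P1=[2,0,3,4,2,2](0) P2=[0,5,5,3,4,2](0)
Move 3: P1 pit3 -> P1=[2,0,3,0,3,3](1) P2=[1,5,5,3,4,2](0)
Move 4: P2 pit1 -> P1=[2,0,3,0,3,3](1) P2=[1,0,6,4,5,3](1)
Move 5: P1 pit4 -> P1=[2,0,3,0,0,4](2) P2=[2,0,6,4,5,3](1)
Move 6: P1 pit2 -> P1=[2,0,0,1,1,5](2) P2=[2,0,6,4,5,3](1)
Move 7: P2 pit3 -> P1=[3,0,0,1,1,5](2) P2=[2,0,6,0,6,4](2)
Move 8: P1 pit0 -> P1=[0,1,1,2,1,5](2) P2=[2,0,6,0,6,4](2)

Answer: 0 1 1 2 1 5 2 2 0 6 0 6 4 2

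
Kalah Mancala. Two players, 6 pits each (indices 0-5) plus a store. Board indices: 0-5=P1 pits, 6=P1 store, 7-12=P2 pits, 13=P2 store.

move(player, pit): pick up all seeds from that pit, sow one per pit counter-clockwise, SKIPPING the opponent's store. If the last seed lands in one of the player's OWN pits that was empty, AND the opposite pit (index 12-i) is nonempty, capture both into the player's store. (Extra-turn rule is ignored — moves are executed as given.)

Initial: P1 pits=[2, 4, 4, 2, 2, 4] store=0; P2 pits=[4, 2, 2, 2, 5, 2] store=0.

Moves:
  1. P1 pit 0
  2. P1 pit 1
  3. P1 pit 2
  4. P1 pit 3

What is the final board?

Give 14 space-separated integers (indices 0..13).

Answer: 0 0 0 0 5 7 3 6 3 2 2 5 2 0

Derivation:
Move 1: P1 pit0 -> P1=[0,5,5,2,2,4](0) P2=[4,2,2,2,5,2](0)
Move 2: P1 pit1 -> P1=[0,0,6,3,3,5](1) P2=[4,2,2,2,5,2](0)
Move 3: P1 pit2 -> P1=[0,0,0,4,4,6](2) P2=[5,3,2,2,5,2](0)
Move 4: P1 pit3 -> P1=[0,0,0,0,5,7](3) P2=[6,3,2,2,5,2](0)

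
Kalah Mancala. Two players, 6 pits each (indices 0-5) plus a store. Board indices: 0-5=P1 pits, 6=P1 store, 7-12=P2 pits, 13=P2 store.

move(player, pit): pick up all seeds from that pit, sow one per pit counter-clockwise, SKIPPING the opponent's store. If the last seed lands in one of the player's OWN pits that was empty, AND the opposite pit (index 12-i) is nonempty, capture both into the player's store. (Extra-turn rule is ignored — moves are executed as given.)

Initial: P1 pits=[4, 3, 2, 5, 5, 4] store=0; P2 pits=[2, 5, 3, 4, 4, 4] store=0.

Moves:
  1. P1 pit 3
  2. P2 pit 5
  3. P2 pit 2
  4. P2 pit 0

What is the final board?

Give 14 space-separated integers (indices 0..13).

Answer: 0 4 3 0 6 5 1 0 7 1 6 5 0 7

Derivation:
Move 1: P1 pit3 -> P1=[4,3,2,0,6,5](1) P2=[3,6,3,4,4,4](0)
Move 2: P2 pit5 -> P1=[5,4,3,0,6,5](1) P2=[3,6,3,4,4,0](1)
Move 3: P2 pit2 -> P1=[0,4,3,0,6,5](1) P2=[3,6,0,5,5,0](7)
Move 4: P2 pit0 -> P1=[0,4,3,0,6,5](1) P2=[0,7,1,6,5,0](7)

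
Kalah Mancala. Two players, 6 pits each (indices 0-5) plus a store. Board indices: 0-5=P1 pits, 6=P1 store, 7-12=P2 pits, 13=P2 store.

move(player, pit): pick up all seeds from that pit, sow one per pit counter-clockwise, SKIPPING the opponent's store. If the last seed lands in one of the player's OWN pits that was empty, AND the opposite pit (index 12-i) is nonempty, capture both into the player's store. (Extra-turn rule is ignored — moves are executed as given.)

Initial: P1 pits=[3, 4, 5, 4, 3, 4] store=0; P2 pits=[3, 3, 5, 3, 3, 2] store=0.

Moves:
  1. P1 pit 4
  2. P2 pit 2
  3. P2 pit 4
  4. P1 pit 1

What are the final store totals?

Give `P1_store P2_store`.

Move 1: P1 pit4 -> P1=[3,4,5,4,0,5](1) P2=[4,3,5,3,3,2](0)
Move 2: P2 pit2 -> P1=[4,4,5,4,0,5](1) P2=[4,3,0,4,4,3](1)
Move 3: P2 pit4 -> P1=[5,5,5,4,0,5](1) P2=[4,3,0,4,0,4](2)
Move 4: P1 pit1 -> P1=[5,0,6,5,1,6](2) P2=[4,3,0,4,0,4](2)

Answer: 2 2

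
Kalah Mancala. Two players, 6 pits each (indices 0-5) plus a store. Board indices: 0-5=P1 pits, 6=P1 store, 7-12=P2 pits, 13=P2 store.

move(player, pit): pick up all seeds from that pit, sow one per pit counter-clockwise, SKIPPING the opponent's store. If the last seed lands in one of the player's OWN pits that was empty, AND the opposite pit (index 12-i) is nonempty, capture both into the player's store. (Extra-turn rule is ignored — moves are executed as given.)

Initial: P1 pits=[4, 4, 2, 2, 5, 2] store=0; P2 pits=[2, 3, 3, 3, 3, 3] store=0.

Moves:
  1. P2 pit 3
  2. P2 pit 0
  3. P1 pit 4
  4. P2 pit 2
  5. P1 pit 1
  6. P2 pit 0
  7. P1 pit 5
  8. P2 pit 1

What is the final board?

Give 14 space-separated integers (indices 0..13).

Answer: 6 1 3 3 1 0 2 1 0 2 2 6 6 3

Derivation:
Move 1: P2 pit3 -> P1=[4,4,2,2,5,2](0) P2=[2,3,3,0,4,4](1)
Move 2: P2 pit0 -> P1=[4,4,2,2,5,2](0) P2=[0,4,4,0,4,4](1)
Move 3: P1 pit4 -> P1=[4,4,2,2,0,3](1) P2=[1,5,5,0,4,4](1)
Move 4: P2 pit2 -> P1=[5,4,2,2,0,3](1) P2=[1,5,0,1,5,5](2)
Move 5: P1 pit1 -> P1=[5,0,3,3,1,4](1) P2=[1,5,0,1,5,5](2)
Move 6: P2 pit0 -> P1=[5,0,3,3,1,4](1) P2=[0,6,0,1,5,5](2)
Move 7: P1 pit5 -> P1=[5,0,3,3,1,0](2) P2=[1,7,1,1,5,5](2)
Move 8: P2 pit1 -> P1=[6,1,3,3,1,0](2) P2=[1,0,2,2,6,6](3)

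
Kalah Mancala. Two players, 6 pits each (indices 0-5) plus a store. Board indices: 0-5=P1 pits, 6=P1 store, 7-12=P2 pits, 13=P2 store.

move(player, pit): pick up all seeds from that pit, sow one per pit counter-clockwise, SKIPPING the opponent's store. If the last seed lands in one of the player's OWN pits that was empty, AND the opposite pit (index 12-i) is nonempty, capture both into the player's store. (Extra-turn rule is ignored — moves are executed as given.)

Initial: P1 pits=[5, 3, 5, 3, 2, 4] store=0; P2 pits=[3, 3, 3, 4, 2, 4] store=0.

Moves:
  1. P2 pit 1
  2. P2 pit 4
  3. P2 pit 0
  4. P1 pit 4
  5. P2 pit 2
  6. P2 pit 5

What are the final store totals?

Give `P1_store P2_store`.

Move 1: P2 pit1 -> P1=[5,3,5,3,2,4](0) P2=[3,0,4,5,3,4](0)
Move 2: P2 pit4 -> P1=[6,3,5,3,2,4](0) P2=[3,0,4,5,0,5](1)
Move 3: P2 pit0 -> P1=[6,3,5,3,2,4](0) P2=[0,1,5,6,0,5](1)
Move 4: P1 pit4 -> P1=[6,3,5,3,0,5](1) P2=[0,1,5,6,0,5](1)
Move 5: P2 pit2 -> P1=[7,3,5,3,0,5](1) P2=[0,1,0,7,1,6](2)
Move 6: P2 pit5 -> P1=[8,4,6,4,1,5](1) P2=[0,1,0,7,1,0](3)

Answer: 1 3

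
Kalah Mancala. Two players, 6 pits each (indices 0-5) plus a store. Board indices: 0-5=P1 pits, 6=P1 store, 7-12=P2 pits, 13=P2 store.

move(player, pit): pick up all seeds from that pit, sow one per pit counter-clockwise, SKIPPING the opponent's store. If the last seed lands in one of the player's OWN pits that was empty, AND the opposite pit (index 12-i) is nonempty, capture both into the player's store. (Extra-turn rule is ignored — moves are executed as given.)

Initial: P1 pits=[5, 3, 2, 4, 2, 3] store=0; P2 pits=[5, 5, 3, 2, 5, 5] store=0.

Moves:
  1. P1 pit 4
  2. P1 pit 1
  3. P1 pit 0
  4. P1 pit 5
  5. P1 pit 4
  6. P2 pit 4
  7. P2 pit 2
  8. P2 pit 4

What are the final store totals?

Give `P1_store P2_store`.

Move 1: P1 pit4 -> P1=[5,3,2,4,0,4](1) P2=[5,5,3,2,5,5](0)
Move 2: P1 pit1 -> P1=[5,0,3,5,0,4](7) P2=[5,0,3,2,5,5](0)
Move 3: P1 pit0 -> P1=[0,1,4,6,1,5](7) P2=[5,0,3,2,5,5](0)
Move 4: P1 pit5 -> P1=[0,1,4,6,1,0](8) P2=[6,1,4,3,5,5](0)
Move 5: P1 pit4 -> P1=[0,1,4,6,0,0](15) P2=[0,1,4,3,5,5](0)
Move 6: P2 pit4 -> P1=[1,2,5,6,0,0](15) P2=[0,1,4,3,0,6](1)
Move 7: P2 pit2 -> P1=[1,2,5,6,0,0](15) P2=[0,1,0,4,1,7](2)
Move 8: P2 pit4 -> P1=[1,2,5,6,0,0](15) P2=[0,1,0,4,0,8](2)

Answer: 15 2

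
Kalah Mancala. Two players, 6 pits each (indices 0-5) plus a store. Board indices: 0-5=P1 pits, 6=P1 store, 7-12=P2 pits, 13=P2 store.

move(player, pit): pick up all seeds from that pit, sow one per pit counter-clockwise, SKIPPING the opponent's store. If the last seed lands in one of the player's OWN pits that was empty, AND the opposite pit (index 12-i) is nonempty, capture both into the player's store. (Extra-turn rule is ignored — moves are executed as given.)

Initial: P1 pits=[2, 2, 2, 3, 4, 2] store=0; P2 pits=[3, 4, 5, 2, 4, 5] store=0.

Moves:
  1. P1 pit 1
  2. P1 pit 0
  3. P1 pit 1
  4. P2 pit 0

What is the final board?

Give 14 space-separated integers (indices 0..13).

Move 1: P1 pit1 -> P1=[2,0,3,4,4,2](0) P2=[3,4,5,2,4,5](0)
Move 2: P1 pit0 -> P1=[0,1,4,4,4,2](0) P2=[3,4,5,2,4,5](0)
Move 3: P1 pit1 -> P1=[0,0,5,4,4,2](0) P2=[3,4,5,2,4,5](0)
Move 4: P2 pit0 -> P1=[0,0,5,4,4,2](0) P2=[0,5,6,3,4,5](0)

Answer: 0 0 5 4 4 2 0 0 5 6 3 4 5 0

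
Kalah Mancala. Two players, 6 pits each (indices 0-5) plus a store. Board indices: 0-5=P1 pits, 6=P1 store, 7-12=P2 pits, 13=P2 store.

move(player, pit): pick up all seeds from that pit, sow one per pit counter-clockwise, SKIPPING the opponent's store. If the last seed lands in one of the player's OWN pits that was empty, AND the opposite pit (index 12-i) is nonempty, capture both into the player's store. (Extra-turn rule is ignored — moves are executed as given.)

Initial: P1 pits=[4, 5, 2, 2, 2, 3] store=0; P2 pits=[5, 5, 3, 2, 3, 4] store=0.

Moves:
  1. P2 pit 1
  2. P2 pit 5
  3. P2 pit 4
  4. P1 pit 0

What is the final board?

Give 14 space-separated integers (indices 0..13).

Answer: 0 8 4 4 3 4 1 5 0 4 3 0 1 3

Derivation:
Move 1: P2 pit1 -> P1=[4,5,2,2,2,3](0) P2=[5,0,4,3,4,5](1)
Move 2: P2 pit5 -> P1=[5,6,3,3,2,3](0) P2=[5,0,4,3,4,0](2)
Move 3: P2 pit4 -> P1=[6,7,3,3,2,3](0) P2=[5,0,4,3,0,1](3)
Move 4: P1 pit0 -> P1=[0,8,4,4,3,4](1) P2=[5,0,4,3,0,1](3)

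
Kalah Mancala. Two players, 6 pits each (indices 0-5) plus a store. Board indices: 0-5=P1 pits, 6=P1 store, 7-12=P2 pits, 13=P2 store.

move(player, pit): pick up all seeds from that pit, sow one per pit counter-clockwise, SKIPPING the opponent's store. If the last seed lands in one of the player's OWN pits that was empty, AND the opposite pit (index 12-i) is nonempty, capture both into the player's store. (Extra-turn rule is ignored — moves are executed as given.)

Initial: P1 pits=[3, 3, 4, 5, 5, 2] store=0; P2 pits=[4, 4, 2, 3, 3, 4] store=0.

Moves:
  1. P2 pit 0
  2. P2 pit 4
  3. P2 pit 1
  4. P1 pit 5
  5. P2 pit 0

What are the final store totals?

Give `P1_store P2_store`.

Move 1: P2 pit0 -> P1=[3,3,4,5,5,2](0) P2=[0,5,3,4,4,4](0)
Move 2: P2 pit4 -> P1=[4,4,4,5,5,2](0) P2=[0,5,3,4,0,5](1)
Move 3: P2 pit1 -> P1=[4,4,4,5,5,2](0) P2=[0,0,4,5,1,6](2)
Move 4: P1 pit5 -> P1=[4,4,4,5,5,0](1) P2=[1,0,4,5,1,6](2)
Move 5: P2 pit0 -> P1=[4,4,4,5,0,0](1) P2=[0,0,4,5,1,6](8)

Answer: 1 8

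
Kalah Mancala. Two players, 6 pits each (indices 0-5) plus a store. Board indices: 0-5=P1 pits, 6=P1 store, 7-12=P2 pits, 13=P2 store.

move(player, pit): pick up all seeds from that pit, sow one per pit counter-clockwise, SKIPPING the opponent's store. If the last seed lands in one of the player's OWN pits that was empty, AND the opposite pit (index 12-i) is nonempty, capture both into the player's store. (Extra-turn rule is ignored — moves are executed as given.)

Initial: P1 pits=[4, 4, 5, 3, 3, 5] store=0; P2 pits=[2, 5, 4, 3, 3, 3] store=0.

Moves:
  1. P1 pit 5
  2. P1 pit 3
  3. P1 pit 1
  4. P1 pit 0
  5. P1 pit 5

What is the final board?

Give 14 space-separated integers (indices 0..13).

Answer: 0 1 7 2 6 0 3 4 6 5 4 3 3 0

Derivation:
Move 1: P1 pit5 -> P1=[4,4,5,3,3,0](1) P2=[3,6,5,4,3,3](0)
Move 2: P1 pit3 -> P1=[4,4,5,0,4,1](2) P2=[3,6,5,4,3,3](0)
Move 3: P1 pit1 -> P1=[4,0,6,1,5,2](2) P2=[3,6,5,4,3,3](0)
Move 4: P1 pit0 -> P1=[0,1,7,2,6,2](2) P2=[3,6,5,4,3,3](0)
Move 5: P1 pit5 -> P1=[0,1,7,2,6,0](3) P2=[4,6,5,4,3,3](0)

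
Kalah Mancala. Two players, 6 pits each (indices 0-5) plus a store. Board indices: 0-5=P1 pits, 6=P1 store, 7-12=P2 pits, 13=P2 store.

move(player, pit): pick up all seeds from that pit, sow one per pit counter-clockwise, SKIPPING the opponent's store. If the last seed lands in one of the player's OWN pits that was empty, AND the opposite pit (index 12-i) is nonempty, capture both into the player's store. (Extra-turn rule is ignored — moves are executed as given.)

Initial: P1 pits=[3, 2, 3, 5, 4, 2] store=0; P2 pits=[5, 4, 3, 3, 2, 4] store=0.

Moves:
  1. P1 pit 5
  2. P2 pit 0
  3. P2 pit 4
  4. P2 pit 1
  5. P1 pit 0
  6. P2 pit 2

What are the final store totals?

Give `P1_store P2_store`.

Answer: 1 4

Derivation:
Move 1: P1 pit5 -> P1=[3,2,3,5,4,0](1) P2=[6,4,3,3,2,4](0)
Move 2: P2 pit0 -> P1=[3,2,3,5,4,0](1) P2=[0,5,4,4,3,5](1)
Move 3: P2 pit4 -> P1=[4,2,3,5,4,0](1) P2=[0,5,4,4,0,6](2)
Move 4: P2 pit1 -> P1=[4,2,3,5,4,0](1) P2=[0,0,5,5,1,7](3)
Move 5: P1 pit0 -> P1=[0,3,4,6,5,0](1) P2=[0,0,5,5,1,7](3)
Move 6: P2 pit2 -> P1=[1,3,4,6,5,0](1) P2=[0,0,0,6,2,8](4)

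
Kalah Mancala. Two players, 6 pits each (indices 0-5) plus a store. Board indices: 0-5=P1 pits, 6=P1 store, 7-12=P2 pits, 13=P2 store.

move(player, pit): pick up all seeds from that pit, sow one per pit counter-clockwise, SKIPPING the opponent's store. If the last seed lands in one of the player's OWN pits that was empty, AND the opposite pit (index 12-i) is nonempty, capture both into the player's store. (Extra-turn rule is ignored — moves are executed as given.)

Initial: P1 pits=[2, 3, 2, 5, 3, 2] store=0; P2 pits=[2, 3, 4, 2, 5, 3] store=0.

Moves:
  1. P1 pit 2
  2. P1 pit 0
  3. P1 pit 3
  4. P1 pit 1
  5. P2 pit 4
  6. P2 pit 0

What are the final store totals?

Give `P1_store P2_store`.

Answer: 4 4

Derivation:
Move 1: P1 pit2 -> P1=[2,3,0,6,4,2](0) P2=[2,3,4,2,5,3](0)
Move 2: P1 pit0 -> P1=[0,4,0,6,4,2](3) P2=[2,3,4,0,5,3](0)
Move 3: P1 pit3 -> P1=[0,4,0,0,5,3](4) P2=[3,4,5,0,5,3](0)
Move 4: P1 pit1 -> P1=[0,0,1,1,6,4](4) P2=[3,4,5,0,5,3](0)
Move 5: P2 pit4 -> P1=[1,1,2,1,6,4](4) P2=[3,4,5,0,0,4](1)
Move 6: P2 pit0 -> P1=[1,1,0,1,6,4](4) P2=[0,5,6,0,0,4](4)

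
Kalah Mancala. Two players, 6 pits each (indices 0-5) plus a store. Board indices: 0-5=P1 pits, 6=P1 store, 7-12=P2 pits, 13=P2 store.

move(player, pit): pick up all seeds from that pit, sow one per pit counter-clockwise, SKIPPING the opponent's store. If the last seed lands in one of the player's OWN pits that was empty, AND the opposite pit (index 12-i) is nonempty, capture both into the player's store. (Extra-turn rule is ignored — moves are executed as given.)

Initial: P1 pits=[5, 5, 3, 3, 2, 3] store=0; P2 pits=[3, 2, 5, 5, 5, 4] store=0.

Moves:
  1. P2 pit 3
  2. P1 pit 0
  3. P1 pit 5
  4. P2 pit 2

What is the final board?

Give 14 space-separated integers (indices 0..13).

Answer: 1 8 4 4 3 0 2 4 3 0 1 7 6 2

Derivation:
Move 1: P2 pit3 -> P1=[6,6,3,3,2,3](0) P2=[3,2,5,0,6,5](1)
Move 2: P1 pit0 -> P1=[0,7,4,4,3,4](1) P2=[3,2,5,0,6,5](1)
Move 3: P1 pit5 -> P1=[0,7,4,4,3,0](2) P2=[4,3,6,0,6,5](1)
Move 4: P2 pit2 -> P1=[1,8,4,4,3,0](2) P2=[4,3,0,1,7,6](2)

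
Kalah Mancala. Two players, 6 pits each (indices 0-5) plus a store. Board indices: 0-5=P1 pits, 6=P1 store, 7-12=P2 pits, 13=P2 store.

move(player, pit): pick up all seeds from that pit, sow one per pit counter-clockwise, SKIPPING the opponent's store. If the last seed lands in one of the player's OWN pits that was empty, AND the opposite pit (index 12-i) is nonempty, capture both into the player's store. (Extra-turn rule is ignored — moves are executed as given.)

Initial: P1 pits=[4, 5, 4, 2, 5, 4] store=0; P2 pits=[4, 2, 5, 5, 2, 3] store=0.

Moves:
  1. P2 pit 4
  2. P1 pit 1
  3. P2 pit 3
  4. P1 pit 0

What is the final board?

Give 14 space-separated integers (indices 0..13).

Answer: 0 2 6 4 7 6 1 4 2 5 0 1 5 2

Derivation:
Move 1: P2 pit4 -> P1=[4,5,4,2,5,4](0) P2=[4,2,5,5,0,4](1)
Move 2: P1 pit1 -> P1=[4,0,5,3,6,5](1) P2=[4,2,5,5,0,4](1)
Move 3: P2 pit3 -> P1=[5,1,5,3,6,5](1) P2=[4,2,5,0,1,5](2)
Move 4: P1 pit0 -> P1=[0,2,6,4,7,6](1) P2=[4,2,5,0,1,5](2)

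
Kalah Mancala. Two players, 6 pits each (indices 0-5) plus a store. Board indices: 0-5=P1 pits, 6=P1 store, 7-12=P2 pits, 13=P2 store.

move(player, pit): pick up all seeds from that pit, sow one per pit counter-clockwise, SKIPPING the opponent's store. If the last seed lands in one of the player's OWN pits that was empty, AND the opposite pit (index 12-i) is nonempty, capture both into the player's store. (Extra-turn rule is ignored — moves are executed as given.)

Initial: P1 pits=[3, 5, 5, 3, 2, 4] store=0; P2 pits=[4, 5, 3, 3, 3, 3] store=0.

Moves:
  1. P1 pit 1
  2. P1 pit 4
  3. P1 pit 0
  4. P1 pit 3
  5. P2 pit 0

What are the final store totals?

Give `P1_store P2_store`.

Move 1: P1 pit1 -> P1=[3,0,6,4,3,5](1) P2=[4,5,3,3,3,3](0)
Move 2: P1 pit4 -> P1=[3,0,6,4,0,6](2) P2=[5,5,3,3,3,3](0)
Move 3: P1 pit0 -> P1=[0,1,7,5,0,6](2) P2=[5,5,3,3,3,3](0)
Move 4: P1 pit3 -> P1=[0,1,7,0,1,7](3) P2=[6,6,3,3,3,3](0)
Move 5: P2 pit0 -> P1=[0,1,7,0,1,7](3) P2=[0,7,4,4,4,4](1)

Answer: 3 1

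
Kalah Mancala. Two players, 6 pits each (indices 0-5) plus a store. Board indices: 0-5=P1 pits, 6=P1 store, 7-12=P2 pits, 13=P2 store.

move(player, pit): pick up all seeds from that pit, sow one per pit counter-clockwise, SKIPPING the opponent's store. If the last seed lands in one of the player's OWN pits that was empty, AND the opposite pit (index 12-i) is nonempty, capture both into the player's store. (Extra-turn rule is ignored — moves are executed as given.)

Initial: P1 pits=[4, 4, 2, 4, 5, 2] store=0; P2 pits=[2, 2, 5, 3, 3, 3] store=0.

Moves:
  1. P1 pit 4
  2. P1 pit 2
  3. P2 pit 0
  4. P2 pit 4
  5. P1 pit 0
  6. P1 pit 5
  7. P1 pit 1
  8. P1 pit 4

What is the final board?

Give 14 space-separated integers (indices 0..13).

Move 1: P1 pit4 -> P1=[4,4,2,4,0,3](1) P2=[3,3,6,3,3,3](0)
Move 2: P1 pit2 -> P1=[4,4,0,5,0,3](5) P2=[3,0,6,3,3,3](0)
Move 3: P2 pit0 -> P1=[4,4,0,5,0,3](5) P2=[0,1,7,4,3,3](0)
Move 4: P2 pit4 -> P1=[5,4,0,5,0,3](5) P2=[0,1,7,4,0,4](1)
Move 5: P1 pit0 -> P1=[0,5,1,6,1,4](5) P2=[0,1,7,4,0,4](1)
Move 6: P1 pit5 -> P1=[0,5,1,6,1,0](6) P2=[1,2,8,4,0,4](1)
Move 7: P1 pit1 -> P1=[0,0,2,7,2,1](7) P2=[1,2,8,4,0,4](1)
Move 8: P1 pit4 -> P1=[0,0,2,7,0,2](8) P2=[1,2,8,4,0,4](1)

Answer: 0 0 2 7 0 2 8 1 2 8 4 0 4 1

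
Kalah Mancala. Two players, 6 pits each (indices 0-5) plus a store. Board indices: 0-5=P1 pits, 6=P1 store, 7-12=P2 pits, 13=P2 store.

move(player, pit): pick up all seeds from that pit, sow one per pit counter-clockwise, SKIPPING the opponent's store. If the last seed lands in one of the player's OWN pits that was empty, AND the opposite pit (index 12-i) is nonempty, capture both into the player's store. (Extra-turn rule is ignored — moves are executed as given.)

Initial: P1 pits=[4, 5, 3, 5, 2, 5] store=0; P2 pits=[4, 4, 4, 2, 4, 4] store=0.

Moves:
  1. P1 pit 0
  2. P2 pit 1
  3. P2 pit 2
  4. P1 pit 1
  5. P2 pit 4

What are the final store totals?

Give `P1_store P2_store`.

Move 1: P1 pit0 -> P1=[0,6,4,6,3,5](0) P2=[4,4,4,2,4,4](0)
Move 2: P2 pit1 -> P1=[0,6,4,6,3,5](0) P2=[4,0,5,3,5,5](0)
Move 3: P2 pit2 -> P1=[1,6,4,6,3,5](0) P2=[4,0,0,4,6,6](1)
Move 4: P1 pit1 -> P1=[1,0,5,7,4,6](1) P2=[5,0,0,4,6,6](1)
Move 5: P2 pit4 -> P1=[2,1,6,8,4,6](1) P2=[5,0,0,4,0,7](2)

Answer: 1 2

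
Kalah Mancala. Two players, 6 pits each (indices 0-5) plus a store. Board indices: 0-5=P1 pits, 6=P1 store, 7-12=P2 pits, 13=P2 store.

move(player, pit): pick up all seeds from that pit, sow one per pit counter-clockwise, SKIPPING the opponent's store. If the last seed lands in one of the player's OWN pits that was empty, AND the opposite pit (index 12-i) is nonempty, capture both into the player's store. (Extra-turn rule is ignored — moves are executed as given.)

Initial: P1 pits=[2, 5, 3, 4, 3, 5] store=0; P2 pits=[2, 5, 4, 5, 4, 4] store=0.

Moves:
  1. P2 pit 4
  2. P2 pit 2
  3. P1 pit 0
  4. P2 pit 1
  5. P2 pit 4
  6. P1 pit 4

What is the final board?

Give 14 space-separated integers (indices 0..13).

Move 1: P2 pit4 -> P1=[3,6,3,4,3,5](0) P2=[2,5,4,5,0,5](1)
Move 2: P2 pit2 -> P1=[3,6,3,4,3,5](0) P2=[2,5,0,6,1,6](2)
Move 3: P1 pit0 -> P1=[0,7,4,5,3,5](0) P2=[2,5,0,6,1,6](2)
Move 4: P2 pit1 -> P1=[0,7,4,5,3,5](0) P2=[2,0,1,7,2,7](3)
Move 5: P2 pit4 -> P1=[0,7,4,5,3,5](0) P2=[2,0,1,7,0,8](4)
Move 6: P1 pit4 -> P1=[0,7,4,5,0,6](1) P2=[3,0,1,7,0,8](4)

Answer: 0 7 4 5 0 6 1 3 0 1 7 0 8 4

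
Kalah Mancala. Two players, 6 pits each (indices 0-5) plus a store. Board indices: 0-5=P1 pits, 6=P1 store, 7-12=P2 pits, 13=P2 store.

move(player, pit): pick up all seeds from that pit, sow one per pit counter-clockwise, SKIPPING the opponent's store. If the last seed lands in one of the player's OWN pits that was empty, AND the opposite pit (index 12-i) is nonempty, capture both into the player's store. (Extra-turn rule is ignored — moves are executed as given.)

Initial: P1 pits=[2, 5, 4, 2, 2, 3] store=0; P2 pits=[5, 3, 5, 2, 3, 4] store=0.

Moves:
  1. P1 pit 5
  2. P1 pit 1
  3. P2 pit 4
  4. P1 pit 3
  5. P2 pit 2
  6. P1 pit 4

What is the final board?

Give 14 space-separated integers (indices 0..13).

Move 1: P1 pit5 -> P1=[2,5,4,2,2,0](1) P2=[6,4,5,2,3,4](0)
Move 2: P1 pit1 -> P1=[2,0,5,3,3,1](2) P2=[6,4,5,2,3,4](0)
Move 3: P2 pit4 -> P1=[3,0,5,3,3,1](2) P2=[6,4,5,2,0,5](1)
Move 4: P1 pit3 -> P1=[3,0,5,0,4,2](3) P2=[6,4,5,2,0,5](1)
Move 5: P2 pit2 -> P1=[4,0,5,0,4,2](3) P2=[6,4,0,3,1,6](2)
Move 6: P1 pit4 -> P1=[4,0,5,0,0,3](4) P2=[7,5,0,3,1,6](2)

Answer: 4 0 5 0 0 3 4 7 5 0 3 1 6 2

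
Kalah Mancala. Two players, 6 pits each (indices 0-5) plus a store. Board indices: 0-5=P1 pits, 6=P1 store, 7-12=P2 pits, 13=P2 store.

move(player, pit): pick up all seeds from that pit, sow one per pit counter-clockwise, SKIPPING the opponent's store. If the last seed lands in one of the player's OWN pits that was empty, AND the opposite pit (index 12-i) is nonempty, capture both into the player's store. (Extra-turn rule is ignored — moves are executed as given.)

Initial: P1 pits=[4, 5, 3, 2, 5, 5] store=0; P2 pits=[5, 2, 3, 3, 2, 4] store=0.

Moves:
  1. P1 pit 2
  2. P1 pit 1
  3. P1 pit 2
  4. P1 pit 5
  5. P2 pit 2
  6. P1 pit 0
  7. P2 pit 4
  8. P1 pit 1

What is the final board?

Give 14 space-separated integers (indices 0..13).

Answer: 1 0 2 7 8 0 2 6 3 0 5 0 7 2

Derivation:
Move 1: P1 pit2 -> P1=[4,5,0,3,6,6](0) P2=[5,2,3,3,2,4](0)
Move 2: P1 pit1 -> P1=[4,0,1,4,7,7](1) P2=[5,2,3,3,2,4](0)
Move 3: P1 pit2 -> P1=[4,0,0,5,7,7](1) P2=[5,2,3,3,2,4](0)
Move 4: P1 pit5 -> P1=[4,0,0,5,7,0](2) P2=[6,3,4,4,3,5](0)
Move 5: P2 pit2 -> P1=[4,0,0,5,7,0](2) P2=[6,3,0,5,4,6](1)
Move 6: P1 pit0 -> P1=[0,1,1,6,8,0](2) P2=[6,3,0,5,4,6](1)
Move 7: P2 pit4 -> P1=[1,2,1,6,8,0](2) P2=[6,3,0,5,0,7](2)
Move 8: P1 pit1 -> P1=[1,0,2,7,8,0](2) P2=[6,3,0,5,0,7](2)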